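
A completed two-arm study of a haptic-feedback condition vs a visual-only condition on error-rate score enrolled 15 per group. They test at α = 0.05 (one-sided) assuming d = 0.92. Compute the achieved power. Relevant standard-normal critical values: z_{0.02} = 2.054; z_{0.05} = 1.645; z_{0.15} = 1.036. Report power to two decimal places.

power ≈ 0.81

For two equal groups, power = Φ(d·√(n/2) − z_{α}).
d·√(n/2) = 0.92 × √(15/2) = 0.92 × 2.739 = 2.520.
z_β = 2.520 − 1.645 = 0.875.
Power = Φ(0.875) = 0.809.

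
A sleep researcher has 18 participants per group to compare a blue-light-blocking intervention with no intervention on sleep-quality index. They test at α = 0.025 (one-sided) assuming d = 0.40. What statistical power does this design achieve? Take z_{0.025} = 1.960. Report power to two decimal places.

power ≈ 0.22

For two equal groups, power = Φ(d·√(n/2) − z_{α}).
d·√(n/2) = 0.40 × √(18/2) = 0.40 × 3.000 = 1.200.
z_β = 1.200 − 1.960 = -0.760.
Power = Φ(-0.760) = 0.224.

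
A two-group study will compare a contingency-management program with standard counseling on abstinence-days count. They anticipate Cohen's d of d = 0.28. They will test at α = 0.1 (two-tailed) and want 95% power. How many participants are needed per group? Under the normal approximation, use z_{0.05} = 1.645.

n = 277 per group

For two independent groups with equal n: n = 2·((z_{α/2} + z_β) / d)².
z_{α/2} + z_β = 1.645 + 1.645 = 3.290.
n = 2 × (3.290 / 0.28)² = 2 × 11.750² = 2 × 138.06 = 276.1.
Round up to the next whole participant.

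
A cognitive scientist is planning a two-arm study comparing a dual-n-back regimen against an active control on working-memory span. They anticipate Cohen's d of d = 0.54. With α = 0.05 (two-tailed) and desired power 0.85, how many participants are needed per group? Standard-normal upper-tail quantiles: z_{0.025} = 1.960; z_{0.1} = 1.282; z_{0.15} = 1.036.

n = 62 per group

For two independent groups with equal n: n = 2·((z_{α/2} + z_β) / d)².
z_{α/2} + z_β = 1.960 + 1.036 = 2.996.
n = 2 × (2.996 / 0.54)² = 2 × 5.548² = 2 × 30.78 = 61.6.
Round up to the next whole participant.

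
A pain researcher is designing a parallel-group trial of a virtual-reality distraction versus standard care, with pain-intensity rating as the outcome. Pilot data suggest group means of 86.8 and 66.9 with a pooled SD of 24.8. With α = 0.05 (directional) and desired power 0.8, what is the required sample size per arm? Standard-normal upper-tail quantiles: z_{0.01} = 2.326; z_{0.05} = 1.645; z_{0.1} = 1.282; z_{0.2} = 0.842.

Cohen's d = |M₁ − M₂| / SD_pooled = |86.8 − 66.9| / 24.8 = 19.9 / 24.8 = 0.802.
For two independent groups with equal n: n = 2·((z_{α} + z_β) / d)².
z_{α} + z_β = 1.645 + 0.842 = 2.487.
n = 2 × (2.487 / 0.802)² = 2 × 3.101² = 2 × 9.62 = 19.2.
Round up to the next whole participant.

n = 20 per group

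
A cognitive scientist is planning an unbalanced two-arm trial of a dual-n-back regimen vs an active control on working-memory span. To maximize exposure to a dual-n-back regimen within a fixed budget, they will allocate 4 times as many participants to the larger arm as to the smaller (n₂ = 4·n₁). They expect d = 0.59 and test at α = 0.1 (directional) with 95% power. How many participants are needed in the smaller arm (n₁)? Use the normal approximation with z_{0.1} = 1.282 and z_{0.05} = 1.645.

n₁ = 31

With allocation ratio k = n₂/n₁ = 4, Var(x̄₁−x̄₂) = σ²(1/n₁ + 1/(k·n₁)) = σ²·(k+1)/(k·n₁).
So n₁ = (1 + 1/k)·((z_{α} + z_β)/d)² = 1.250 × (2.927/0.59)².
n₁ = 1.250 × 24.61 = 30.8.
Round up: n₁ = 31, giving n₂ = 4 × 31 = 124.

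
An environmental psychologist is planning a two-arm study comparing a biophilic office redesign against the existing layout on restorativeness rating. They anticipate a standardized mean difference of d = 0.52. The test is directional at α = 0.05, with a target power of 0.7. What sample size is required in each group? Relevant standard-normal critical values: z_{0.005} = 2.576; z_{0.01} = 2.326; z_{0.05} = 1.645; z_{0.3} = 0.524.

n = 35 per group

For two independent groups with equal n: n = 2·((z_{α} + z_β) / d)².
z_{α} + z_β = 1.645 + 0.524 = 2.169.
n = 2 × (2.169 / 0.52)² = 2 × 4.171² = 2 × 17.40 = 34.8.
Round up to the next whole participant.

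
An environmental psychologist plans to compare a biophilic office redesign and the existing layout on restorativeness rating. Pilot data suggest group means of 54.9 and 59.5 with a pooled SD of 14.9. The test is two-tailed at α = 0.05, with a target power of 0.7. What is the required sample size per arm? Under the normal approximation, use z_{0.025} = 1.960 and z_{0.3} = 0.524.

Cohen's d = |M₁ − M₂| / SD_pooled = |54.9 − 59.5| / 14.9 = 4.6 / 14.9 = 0.309.
For two independent groups with equal n: n = 2·((z_{α/2} + z_β) / d)².
z_{α/2} + z_β = 1.960 + 0.524 = 2.484.
n = 2 × (2.484 / 0.309)² = 2 × 8.039² = 2 × 64.62 = 129.2.
Round up to the next whole participant.

n = 130 per group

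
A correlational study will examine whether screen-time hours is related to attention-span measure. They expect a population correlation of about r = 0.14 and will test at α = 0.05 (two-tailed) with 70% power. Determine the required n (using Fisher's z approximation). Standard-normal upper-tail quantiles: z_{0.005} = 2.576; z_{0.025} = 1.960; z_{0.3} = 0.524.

n = 314

Fisher's z: C = ½·ln((1+r)/(1−r)) = ½·ln(1.3256) = 0.1409.
n = ((z_{α/2} + z_β)/C)² + 3.
(1.960 + 0.524) / 0.1409 = 2.484 / 0.1409 = 17.630.
n = 17.630² + 3 = 310.80 + 3 = 313.8.
Round up.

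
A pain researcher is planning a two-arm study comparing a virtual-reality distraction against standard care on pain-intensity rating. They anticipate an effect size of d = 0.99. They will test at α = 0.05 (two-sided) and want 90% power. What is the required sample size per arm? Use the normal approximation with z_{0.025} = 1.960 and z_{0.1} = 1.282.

For two independent groups with equal n: n = 2·((z_{α/2} + z_β) / d)².
z_{α/2} + z_β = 1.960 + 1.282 = 3.242.
n = 2 × (3.242 / 0.99)² = 2 × 3.275² = 2 × 10.72 = 21.4.
Round up to the next whole participant.

n = 22 per group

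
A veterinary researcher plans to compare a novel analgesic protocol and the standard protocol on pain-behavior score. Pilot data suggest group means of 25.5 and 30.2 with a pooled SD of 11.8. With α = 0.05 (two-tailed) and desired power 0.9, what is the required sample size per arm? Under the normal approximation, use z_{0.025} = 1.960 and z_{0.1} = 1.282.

n = 133 per group

Cohen's d = |M₁ − M₂| / SD_pooled = |25.5 − 30.2| / 11.8 = 4.7 / 11.8 = 0.398.
For two independent groups with equal n: n = 2·((z_{α/2} + z_β) / d)².
z_{α/2} + z_β = 1.960 + 1.282 = 3.242.
n = 2 × (3.242 / 0.398)² = 2 × 8.146² = 2 × 66.35 = 132.7.
Round up to the next whole participant.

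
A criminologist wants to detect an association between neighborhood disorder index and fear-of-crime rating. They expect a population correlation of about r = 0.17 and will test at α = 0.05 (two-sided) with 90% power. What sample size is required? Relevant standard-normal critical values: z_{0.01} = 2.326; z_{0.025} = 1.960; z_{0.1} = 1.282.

n = 360

Fisher's z: C = ½·ln((1+r)/(1−r)) = ½·ln(1.4096) = 0.1717.
n = ((z_{α/2} + z_β)/C)² + 3.
(1.960 + 1.282) / 0.1717 = 3.242 / 0.1717 = 18.882.
n = 18.882² + 3 = 356.52 + 3 = 359.5.
Round up.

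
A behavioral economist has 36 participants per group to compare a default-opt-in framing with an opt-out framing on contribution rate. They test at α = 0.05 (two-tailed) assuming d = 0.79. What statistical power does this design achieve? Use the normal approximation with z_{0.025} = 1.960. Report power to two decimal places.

power ≈ 0.92

For two equal groups, power = Φ(d·√(n/2) − z_{α/2}).
d·√(n/2) = 0.79 × √(36/2) = 0.79 × 4.243 = 3.352.
z_β = 3.352 − 1.960 = 1.392.
Power = Φ(1.392) = 0.918.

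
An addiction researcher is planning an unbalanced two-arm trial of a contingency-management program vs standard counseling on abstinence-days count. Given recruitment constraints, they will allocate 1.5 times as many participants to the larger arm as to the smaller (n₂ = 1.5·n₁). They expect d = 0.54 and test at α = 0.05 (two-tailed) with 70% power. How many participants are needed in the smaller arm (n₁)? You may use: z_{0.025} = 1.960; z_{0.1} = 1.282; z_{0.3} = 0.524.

With allocation ratio k = n₂/n₁ = 1.5, Var(x̄₁−x̄₂) = σ²(1/n₁ + 1/(k·n₁)) = σ²·(k+1)/(k·n₁).
So n₁ = (1 + 1/k)·((z_{α/2} + z_β)/d)² = 1.667 × (2.484/0.54)².
n₁ = 1.667 × 21.16 = 35.3.
Round up: n₁ = 36, giving n₂ = 1.5 × 36 = 54.

n₁ = 36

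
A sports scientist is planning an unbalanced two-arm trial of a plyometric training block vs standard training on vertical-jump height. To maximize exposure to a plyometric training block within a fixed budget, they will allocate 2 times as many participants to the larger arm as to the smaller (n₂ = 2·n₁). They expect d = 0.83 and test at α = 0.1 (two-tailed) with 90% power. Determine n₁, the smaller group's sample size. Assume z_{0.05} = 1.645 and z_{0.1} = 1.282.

n₁ = 19

With allocation ratio k = n₂/n₁ = 2, Var(x̄₁−x̄₂) = σ²(1/n₁ + 1/(k·n₁)) = σ²·(k+1)/(k·n₁).
So n₁ = (1 + 1/k)·((z_{α/2} + z_β)/d)² = 1.500 × (2.927/0.83)².
n₁ = 1.500 × 12.44 = 18.7.
Round up: n₁ = 19, giving n₂ = 2 × 19 = 38.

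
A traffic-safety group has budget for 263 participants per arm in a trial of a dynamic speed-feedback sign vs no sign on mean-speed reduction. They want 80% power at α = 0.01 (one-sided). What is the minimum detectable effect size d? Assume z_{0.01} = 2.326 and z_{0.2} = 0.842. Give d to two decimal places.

For two independent groups of n = 263 each: d_min = (z_{α} + z_β)·√(2/n).
z-sum = 2.326 + 0.842 = 3.168.
d_min = 3.168 × √(2/263) = 3.168 × 0.0872 = 0.276.

d_min ≈ 0.28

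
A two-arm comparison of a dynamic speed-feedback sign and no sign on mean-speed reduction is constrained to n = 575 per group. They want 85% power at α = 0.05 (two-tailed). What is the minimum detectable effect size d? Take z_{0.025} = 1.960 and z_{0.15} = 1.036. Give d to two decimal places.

d_min ≈ 0.18

For two independent groups of n = 575 each: d_min = (z_{α/2} + z_β)·√(2/n).
z-sum = 1.960 + 1.036 = 2.996.
d_min = 2.996 × √(2/575) = 2.996 × 0.0590 = 0.177.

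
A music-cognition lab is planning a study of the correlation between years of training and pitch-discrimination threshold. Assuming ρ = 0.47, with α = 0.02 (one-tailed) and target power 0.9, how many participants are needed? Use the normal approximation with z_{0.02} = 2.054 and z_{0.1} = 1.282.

n = 46

Fisher's z: C = ½·ln((1+r)/(1−r)) = ½·ln(2.7736) = 0.5101.
n = ((z_{α} + z_β)/C)² + 3.
(2.054 + 1.282) / 0.5101 = 3.336 / 0.5101 = 6.540.
n = 6.540² + 3 = 42.77 + 3 = 45.8.
Round up.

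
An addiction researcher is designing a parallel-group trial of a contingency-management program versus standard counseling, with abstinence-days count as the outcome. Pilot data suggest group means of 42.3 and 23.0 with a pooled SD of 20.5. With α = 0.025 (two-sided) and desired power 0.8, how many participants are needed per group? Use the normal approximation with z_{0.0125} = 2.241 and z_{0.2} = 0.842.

Cohen's d = |M₁ − M₂| / SD_pooled = |42.3 − 23.0| / 20.5 = 19.3 / 20.5 = 0.941.
For two independent groups with equal n: n = 2·((z_{α/2} + z_β) / d)².
z_{α/2} + z_β = 2.241 + 0.842 = 3.083.
n = 2 × (3.083 / 0.941)² = 2 × 3.276² = 2 × 10.73 = 21.5.
Round up to the next whole participant.

n = 22 per group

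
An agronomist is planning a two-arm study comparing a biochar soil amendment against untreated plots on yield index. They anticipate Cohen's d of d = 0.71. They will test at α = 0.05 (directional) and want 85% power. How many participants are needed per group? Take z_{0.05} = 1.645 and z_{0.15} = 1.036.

n = 29 per group

For two independent groups with equal n: n = 2·((z_{α} + z_β) / d)².
z_{α} + z_β = 1.645 + 1.036 = 2.681.
n = 2 × (2.681 / 0.71)² = 2 × 3.776² = 2 × 14.26 = 28.5.
Round up to the next whole participant.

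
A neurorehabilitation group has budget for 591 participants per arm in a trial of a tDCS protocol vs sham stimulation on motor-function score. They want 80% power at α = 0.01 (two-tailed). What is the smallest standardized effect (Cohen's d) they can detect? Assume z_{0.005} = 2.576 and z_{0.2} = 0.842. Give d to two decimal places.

For two independent groups of n = 591 each: d_min = (z_{α/2} + z_β)·√(2/n).
z-sum = 2.576 + 0.842 = 3.418.
d_min = 3.418 × √(2/591) = 3.418 × 0.0582 = 0.199.

d_min ≈ 0.20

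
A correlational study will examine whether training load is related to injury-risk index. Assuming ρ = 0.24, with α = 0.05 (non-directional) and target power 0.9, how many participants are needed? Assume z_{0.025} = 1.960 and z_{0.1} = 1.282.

n = 179

Fisher's z: C = ½·ln((1+r)/(1−r)) = ½·ln(1.6316) = 0.2448.
n = ((z_{α/2} + z_β)/C)² + 3.
(1.960 + 1.282) / 0.2448 = 3.242 / 0.2448 = 13.243.
n = 13.243² + 3 = 175.39 + 3 = 178.4.
Round up.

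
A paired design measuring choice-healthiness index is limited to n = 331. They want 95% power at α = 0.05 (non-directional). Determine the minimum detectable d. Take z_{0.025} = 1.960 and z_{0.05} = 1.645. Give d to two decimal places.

For a single sample (or paired design) of n = 331: d_min = (z_{α/2} + z_β)/√n.
z-sum = 1.960 + 1.645 = 3.605.
d_min = 3.605 / √331 = 3.605 / 18.193 = 0.198.

d_min ≈ 0.20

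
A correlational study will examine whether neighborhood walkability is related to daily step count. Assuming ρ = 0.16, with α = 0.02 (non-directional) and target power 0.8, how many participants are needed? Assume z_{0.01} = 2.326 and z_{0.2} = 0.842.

n = 389

Fisher's z: C = ½·ln((1+r)/(1−r)) = ½·ln(1.3810) = 0.1614.
n = ((z_{α/2} + z_β)/C)² + 3.
(2.326 + 0.842) / 0.1614 = 3.168 / 0.1614 = 19.628.
n = 19.628² + 3 = 385.27 + 3 = 388.3.
Round up.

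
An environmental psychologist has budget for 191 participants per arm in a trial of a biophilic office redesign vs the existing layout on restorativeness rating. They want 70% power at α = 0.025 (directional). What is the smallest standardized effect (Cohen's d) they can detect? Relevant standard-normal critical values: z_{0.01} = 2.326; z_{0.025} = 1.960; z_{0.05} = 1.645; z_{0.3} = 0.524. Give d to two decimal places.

d_min ≈ 0.25

For two independent groups of n = 191 each: d_min = (z_{α} + z_β)·√(2/n).
z-sum = 1.960 + 0.524 = 2.484.
d_min = 2.484 × √(2/191) = 2.484 × 0.1023 = 0.254.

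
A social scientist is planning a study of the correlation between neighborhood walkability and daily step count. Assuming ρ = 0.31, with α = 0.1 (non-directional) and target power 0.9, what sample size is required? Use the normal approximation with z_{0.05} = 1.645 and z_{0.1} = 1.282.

Fisher's z: C = ½·ln((1+r)/(1−r)) = ½·ln(1.8986) = 0.3205.
n = ((z_{α/2} + z_β)/C)² + 3.
(1.645 + 1.282) / 0.3205 = 2.927 / 0.3205 = 9.133.
n = 9.133² + 3 = 83.40 + 3 = 86.4.
Round up.

n = 87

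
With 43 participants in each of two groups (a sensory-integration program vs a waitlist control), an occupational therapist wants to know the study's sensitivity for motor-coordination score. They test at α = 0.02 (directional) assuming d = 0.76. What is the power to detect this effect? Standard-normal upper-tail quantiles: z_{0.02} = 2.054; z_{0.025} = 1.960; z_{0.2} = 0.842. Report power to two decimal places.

For two equal groups, power = Φ(d·√(n/2) − z_{α}).
d·√(n/2) = 0.76 × √(43/2) = 0.76 × 4.637 = 3.524.
z_β = 3.524 − 2.054 = 1.470.
Power = Φ(1.470) = 0.929.

power ≈ 0.93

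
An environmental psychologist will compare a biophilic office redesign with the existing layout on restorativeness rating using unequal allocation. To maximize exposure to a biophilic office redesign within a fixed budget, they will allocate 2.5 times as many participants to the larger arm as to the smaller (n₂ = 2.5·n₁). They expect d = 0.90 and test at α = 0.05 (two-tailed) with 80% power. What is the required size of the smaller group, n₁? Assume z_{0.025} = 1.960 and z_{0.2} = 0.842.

With allocation ratio k = n₂/n₁ = 2.5, Var(x̄₁−x̄₂) = σ²(1/n₁ + 1/(k·n₁)) = σ²·(k+1)/(k·n₁).
So n₁ = (1 + 1/k)·((z_{α/2} + z_β)/d)² = 1.400 × (2.802/0.90)².
n₁ = 1.400 × 9.69 = 13.6.
Round up: n₁ = 14, giving n₂ = 2.5 × 14 = 35.

n₁ = 14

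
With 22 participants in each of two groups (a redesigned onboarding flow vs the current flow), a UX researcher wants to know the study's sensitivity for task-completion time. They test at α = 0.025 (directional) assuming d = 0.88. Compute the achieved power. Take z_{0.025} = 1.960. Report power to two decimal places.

power ≈ 0.83

For two equal groups, power = Φ(d·√(n/2) − z_{α}).
d·√(n/2) = 0.88 × √(22/2) = 0.88 × 3.317 = 2.919.
z_β = 2.919 − 1.960 = 0.959.
Power = Φ(0.959) = 0.831.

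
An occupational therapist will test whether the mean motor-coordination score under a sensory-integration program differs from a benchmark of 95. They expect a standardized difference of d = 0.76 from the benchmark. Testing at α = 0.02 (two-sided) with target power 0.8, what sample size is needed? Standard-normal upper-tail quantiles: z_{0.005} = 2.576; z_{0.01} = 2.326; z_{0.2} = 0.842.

n = 18

For a one-sample test: n = ((z_{α/2} + z_β) / d)².
z_{α/2} + z_β = 2.326 + 0.842 = 3.168.
n = (3.168 / 0.76)² = 4.168² = 17.38.
Round up.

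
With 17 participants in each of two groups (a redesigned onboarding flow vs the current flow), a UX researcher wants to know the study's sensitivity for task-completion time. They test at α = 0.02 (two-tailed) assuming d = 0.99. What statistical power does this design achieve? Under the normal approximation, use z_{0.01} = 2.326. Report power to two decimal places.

power ≈ 0.71

For two equal groups, power = Φ(d·√(n/2) − z_{α/2}).
d·√(n/2) = 0.99 × √(17/2) = 0.99 × 2.915 = 2.886.
z_β = 2.886 − 2.326 = 0.560.
Power = Φ(0.560) = 0.712.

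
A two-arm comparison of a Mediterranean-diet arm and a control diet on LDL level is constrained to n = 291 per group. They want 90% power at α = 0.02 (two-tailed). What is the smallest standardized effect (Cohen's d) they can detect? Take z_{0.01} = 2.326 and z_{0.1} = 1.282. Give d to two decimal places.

d_min ≈ 0.30

For two independent groups of n = 291 each: d_min = (z_{α/2} + z_β)·√(2/n).
z-sum = 2.326 + 1.282 = 3.608.
d_min = 3.608 × √(2/291) = 3.608 × 0.0829 = 0.299.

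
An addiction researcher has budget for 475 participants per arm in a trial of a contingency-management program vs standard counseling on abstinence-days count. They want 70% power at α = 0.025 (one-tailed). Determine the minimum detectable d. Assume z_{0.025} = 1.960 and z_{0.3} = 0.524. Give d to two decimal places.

d_min ≈ 0.16

For two independent groups of n = 475 each: d_min = (z_{α} + z_β)·√(2/n).
z-sum = 1.960 + 0.524 = 2.484.
d_min = 2.484 × √(2/475) = 2.484 × 0.0649 = 0.161.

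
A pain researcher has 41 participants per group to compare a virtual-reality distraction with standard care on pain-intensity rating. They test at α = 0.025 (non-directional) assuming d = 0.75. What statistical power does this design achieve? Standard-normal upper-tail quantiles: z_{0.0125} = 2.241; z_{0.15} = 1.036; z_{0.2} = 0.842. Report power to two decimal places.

power ≈ 0.88

For two equal groups, power = Φ(d·√(n/2) − z_{α/2}).
d·√(n/2) = 0.75 × √(41/2) = 0.75 × 4.528 = 3.396.
z_β = 3.396 − 2.241 = 1.155.
Power = Φ(1.155) = 0.876.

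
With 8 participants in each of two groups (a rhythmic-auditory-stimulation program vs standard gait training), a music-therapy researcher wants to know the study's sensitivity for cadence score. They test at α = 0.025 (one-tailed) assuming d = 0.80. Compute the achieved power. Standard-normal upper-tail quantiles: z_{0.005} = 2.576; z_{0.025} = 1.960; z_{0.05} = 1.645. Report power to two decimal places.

For two equal groups, power = Φ(d·√(n/2) − z_{α}).
d·√(n/2) = 0.80 × √(8/2) = 0.80 × 2.000 = 1.600.
z_β = 1.600 − 1.960 = -0.360.
Power = Φ(-0.360) = 0.359.

power ≈ 0.36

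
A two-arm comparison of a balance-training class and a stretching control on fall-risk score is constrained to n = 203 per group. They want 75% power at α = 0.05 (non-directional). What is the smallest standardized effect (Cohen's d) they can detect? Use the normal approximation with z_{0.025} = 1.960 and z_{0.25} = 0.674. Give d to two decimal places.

d_min ≈ 0.26

For two independent groups of n = 203 each: d_min = (z_{α/2} + z_β)·√(2/n).
z-sum = 1.960 + 0.674 = 2.634.
d_min = 2.634 × √(2/203) = 2.634 × 0.0993 = 0.261.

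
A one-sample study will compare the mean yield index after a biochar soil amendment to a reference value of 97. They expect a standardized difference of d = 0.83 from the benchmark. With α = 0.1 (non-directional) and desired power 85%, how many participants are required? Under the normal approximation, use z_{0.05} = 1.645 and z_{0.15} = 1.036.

For a one-sample test: n = ((z_{α/2} + z_β) / d)².
z_{α/2} + z_β = 1.645 + 1.036 = 2.681.
n = (2.681 / 0.83)² = 3.230² = 10.43.
Round up.

n = 11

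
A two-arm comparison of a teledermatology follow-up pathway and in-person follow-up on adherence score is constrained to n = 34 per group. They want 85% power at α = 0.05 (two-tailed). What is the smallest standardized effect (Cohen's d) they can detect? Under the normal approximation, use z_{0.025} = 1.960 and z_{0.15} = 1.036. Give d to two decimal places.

d_min ≈ 0.73

For two independent groups of n = 34 each: d_min = (z_{α/2} + z_β)·√(2/n).
z-sum = 1.960 + 1.036 = 2.996.
d_min = 2.996 × √(2/34) = 2.996 × 0.2425 = 0.727.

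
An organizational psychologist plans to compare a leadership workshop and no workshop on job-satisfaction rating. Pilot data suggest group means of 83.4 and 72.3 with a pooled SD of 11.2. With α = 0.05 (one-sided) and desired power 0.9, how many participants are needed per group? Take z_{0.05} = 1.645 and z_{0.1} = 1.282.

Cohen's d = |M₁ − M₂| / SD_pooled = |83.4 − 72.3| / 11.2 = 11.1 / 11.2 = 0.991.
For two independent groups with equal n: n = 2·((z_{α} + z_β) / d)².
z_{α} + z_β = 1.645 + 1.282 = 2.927.
n = 2 × (2.927 / 0.991)² = 2 × 2.954² = 2 × 8.72 = 17.4.
Round up to the next whole participant.

n = 18 per group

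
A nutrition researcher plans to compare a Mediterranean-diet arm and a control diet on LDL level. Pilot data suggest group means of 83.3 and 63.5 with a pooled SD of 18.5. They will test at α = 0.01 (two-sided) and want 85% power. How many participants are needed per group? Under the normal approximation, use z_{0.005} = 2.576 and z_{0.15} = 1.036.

Cohen's d = |M₁ − M₂| / SD_pooled = |83.3 − 63.5| / 18.5 = 19.8 / 18.5 = 1.070.
For two independent groups with equal n: n = 2·((z_{α/2} + z_β) / d)².
z_{α/2} + z_β = 2.576 + 1.036 = 3.612.
n = 2 × (3.612 / 1.070)² = 2 × 3.376² = 2 × 11.40 = 22.8.
Round up to the next whole participant.

n = 23 per group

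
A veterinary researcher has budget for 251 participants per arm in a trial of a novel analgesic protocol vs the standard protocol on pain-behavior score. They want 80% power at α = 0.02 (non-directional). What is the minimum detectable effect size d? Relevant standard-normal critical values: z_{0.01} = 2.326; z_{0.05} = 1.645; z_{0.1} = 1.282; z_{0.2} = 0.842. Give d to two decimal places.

For two independent groups of n = 251 each: d_min = (z_{α/2} + z_β)·√(2/n).
z-sum = 2.326 + 0.842 = 3.168.
d_min = 3.168 × √(2/251) = 3.168 × 0.0893 = 0.283.

d_min ≈ 0.28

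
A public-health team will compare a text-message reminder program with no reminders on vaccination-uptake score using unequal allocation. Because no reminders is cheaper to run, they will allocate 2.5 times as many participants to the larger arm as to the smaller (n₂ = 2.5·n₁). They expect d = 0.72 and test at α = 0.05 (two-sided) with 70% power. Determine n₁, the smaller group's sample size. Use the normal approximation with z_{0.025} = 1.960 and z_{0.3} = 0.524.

With allocation ratio k = n₂/n₁ = 2.5, Var(x̄₁−x̄₂) = σ²(1/n₁ + 1/(k·n₁)) = σ²·(k+1)/(k·n₁).
So n₁ = (1 + 1/k)·((z_{α/2} + z_β)/d)² = 1.400 × (2.484/0.72)².
n₁ = 1.400 × 11.90 = 16.7.
Round up: n₁ = 17, giving n₂ = ⌈2.5 × 17⌉ = ⌈42.5⌉ = 43.

n₁ = 17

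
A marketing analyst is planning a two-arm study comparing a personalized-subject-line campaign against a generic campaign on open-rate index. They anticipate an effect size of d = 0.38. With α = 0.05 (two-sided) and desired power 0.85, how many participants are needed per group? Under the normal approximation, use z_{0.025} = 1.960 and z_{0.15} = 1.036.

For two independent groups with equal n: n = 2·((z_{α/2} + z_β) / d)².
z_{α/2} + z_β = 1.960 + 1.036 = 2.996.
n = 2 × (2.996 / 0.38)² = 2 × 7.884² = 2 × 62.16 = 124.3.
Round up to the next whole participant.

n = 125 per group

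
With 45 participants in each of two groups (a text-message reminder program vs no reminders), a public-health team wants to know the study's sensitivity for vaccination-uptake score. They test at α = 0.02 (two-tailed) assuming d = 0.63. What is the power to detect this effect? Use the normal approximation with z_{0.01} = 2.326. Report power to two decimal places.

For two equal groups, power = Φ(d·√(n/2) − z_{α/2}).
d·√(n/2) = 0.63 × √(45/2) = 0.63 × 4.743 = 2.988.
z_β = 2.988 − 2.326 = 0.662.
Power = Φ(0.662) = 0.746.

power ≈ 0.75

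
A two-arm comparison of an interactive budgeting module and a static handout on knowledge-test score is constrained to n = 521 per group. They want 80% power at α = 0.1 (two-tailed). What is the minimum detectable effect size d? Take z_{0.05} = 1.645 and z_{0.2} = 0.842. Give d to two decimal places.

For two independent groups of n = 521 each: d_min = (z_{α/2} + z_β)·√(2/n).
z-sum = 1.645 + 0.842 = 2.487.
d_min = 2.487 × √(2/521) = 2.487 × 0.0620 = 0.154.

d_min ≈ 0.15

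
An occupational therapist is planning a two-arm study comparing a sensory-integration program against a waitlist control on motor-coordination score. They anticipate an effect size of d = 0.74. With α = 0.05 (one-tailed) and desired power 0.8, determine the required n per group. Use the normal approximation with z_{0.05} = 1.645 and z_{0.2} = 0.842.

n = 23 per group

For two independent groups with equal n: n = 2·((z_{α} + z_β) / d)².
z_{α} + z_β = 1.645 + 0.842 = 2.487.
n = 2 × (2.487 / 0.74)² = 2 × 3.361² = 2 × 11.30 = 22.6.
Round up to the next whole participant.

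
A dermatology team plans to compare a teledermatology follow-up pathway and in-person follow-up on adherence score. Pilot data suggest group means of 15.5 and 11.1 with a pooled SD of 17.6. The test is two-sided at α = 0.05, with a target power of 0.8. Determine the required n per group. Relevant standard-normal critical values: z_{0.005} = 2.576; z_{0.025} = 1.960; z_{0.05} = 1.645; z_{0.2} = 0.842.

Cohen's d = |M₁ − M₂| / SD_pooled = |15.5 − 11.1| / 17.6 = 4.4 / 17.6 = 0.250.
For two independent groups with equal n: n = 2·((z_{α/2} + z_β) / d)².
z_{α/2} + z_β = 1.960 + 0.842 = 2.802.
n = 2 × (2.802 / 0.250)² = 2 × 11.208² = 2 × 125.62 = 251.2.
Round up to the next whole participant.

n = 252 per group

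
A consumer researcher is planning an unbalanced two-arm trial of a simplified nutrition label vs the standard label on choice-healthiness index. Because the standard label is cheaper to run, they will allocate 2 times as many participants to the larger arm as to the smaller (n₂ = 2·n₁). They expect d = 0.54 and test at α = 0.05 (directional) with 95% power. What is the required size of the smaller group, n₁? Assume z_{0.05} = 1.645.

With allocation ratio k = n₂/n₁ = 2, Var(x̄₁−x̄₂) = σ²(1/n₁ + 1/(k·n₁)) = σ²·(k+1)/(k·n₁).
So n₁ = (1 + 1/k)·((z_{α} + z_β)/d)² = 1.500 × (3.290/0.54)².
n₁ = 1.500 × 37.12 = 55.7.
Round up: n₁ = 56, giving n₂ = 2 × 56 = 112.

n₁ = 56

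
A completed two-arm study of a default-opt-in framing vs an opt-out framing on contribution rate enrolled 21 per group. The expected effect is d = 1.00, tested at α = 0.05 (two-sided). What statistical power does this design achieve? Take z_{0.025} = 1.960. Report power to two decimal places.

power ≈ 0.90

For two equal groups, power = Φ(d·√(n/2) − z_{α/2}).
d·√(n/2) = 1.00 × √(21/2) = 1.00 × 3.240 = 3.240.
z_β = 3.240 − 1.960 = 1.280.
Power = Φ(1.280) = 0.900.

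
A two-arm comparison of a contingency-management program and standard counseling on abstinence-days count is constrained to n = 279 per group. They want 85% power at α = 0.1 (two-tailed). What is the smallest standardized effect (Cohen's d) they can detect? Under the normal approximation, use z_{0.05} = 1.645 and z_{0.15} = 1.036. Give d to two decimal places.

d_min ≈ 0.23

For two independent groups of n = 279 each: d_min = (z_{α/2} + z_β)·√(2/n).
z-sum = 1.645 + 1.036 = 2.681.
d_min = 2.681 × √(2/279) = 2.681 × 0.0847 = 0.227.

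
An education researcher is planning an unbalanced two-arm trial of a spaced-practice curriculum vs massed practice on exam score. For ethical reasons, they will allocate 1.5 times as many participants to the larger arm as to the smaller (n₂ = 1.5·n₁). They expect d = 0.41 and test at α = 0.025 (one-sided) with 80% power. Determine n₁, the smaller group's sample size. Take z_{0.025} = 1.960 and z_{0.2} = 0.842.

n₁ = 78

With allocation ratio k = n₂/n₁ = 1.5, Var(x̄₁−x̄₂) = σ²(1/n₁ + 1/(k·n₁)) = σ²·(k+1)/(k·n₁).
So n₁ = (1 + 1/k)·((z_{α} + z_β)/d)² = 1.667 × (2.802/0.41)².
n₁ = 1.667 × 46.71 = 77.8.
Round up: n₁ = 78, giving n₂ = 1.5 × 78 = 117.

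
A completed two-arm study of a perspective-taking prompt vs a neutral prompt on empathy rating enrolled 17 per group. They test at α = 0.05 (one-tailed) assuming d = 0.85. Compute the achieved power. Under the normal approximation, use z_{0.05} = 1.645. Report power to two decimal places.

For two equal groups, power = Φ(d·√(n/2) − z_{α}).
d·√(n/2) = 0.85 × √(17/2) = 0.85 × 2.915 = 2.478.
z_β = 2.478 − 1.645 = 0.833.
Power = Φ(0.833) = 0.798.

power ≈ 0.80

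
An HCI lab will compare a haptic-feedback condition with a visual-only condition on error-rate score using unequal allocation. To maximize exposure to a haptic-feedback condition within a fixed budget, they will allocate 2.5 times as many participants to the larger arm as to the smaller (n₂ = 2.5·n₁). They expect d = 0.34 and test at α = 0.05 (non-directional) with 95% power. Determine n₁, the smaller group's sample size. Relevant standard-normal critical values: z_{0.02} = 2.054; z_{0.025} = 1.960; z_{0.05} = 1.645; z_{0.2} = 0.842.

With allocation ratio k = n₂/n₁ = 2.5, Var(x̄₁−x̄₂) = σ²(1/n₁ + 1/(k·n₁)) = σ²·(k+1)/(k·n₁).
So n₁ = (1 + 1/k)·((z_{α/2} + z_β)/d)² = 1.400 × (3.605/0.34)².
n₁ = 1.400 × 112.42 = 157.4.
Round up: n₁ = 158, giving n₂ = 2.5 × 158 = 395.

n₁ = 158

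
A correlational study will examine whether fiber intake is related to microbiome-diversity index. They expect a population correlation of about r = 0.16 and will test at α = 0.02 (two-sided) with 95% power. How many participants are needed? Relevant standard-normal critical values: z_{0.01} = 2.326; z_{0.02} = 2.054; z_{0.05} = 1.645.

n = 609

Fisher's z: C = ½·ln((1+r)/(1−r)) = ½·ln(1.3810) = 0.1614.
n = ((z_{α/2} + z_β)/C)² + 3.
(2.326 + 1.645) / 0.1614 = 3.971 / 0.1614 = 24.603.
n = 24.603² + 3 = 605.33 + 3 = 608.3.
Round up.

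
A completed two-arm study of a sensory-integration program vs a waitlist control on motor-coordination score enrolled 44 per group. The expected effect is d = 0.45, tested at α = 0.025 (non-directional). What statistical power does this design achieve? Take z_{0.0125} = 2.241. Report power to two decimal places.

power ≈ 0.45

For two equal groups, power = Φ(d·√(n/2) − z_{α/2}).
d·√(n/2) = 0.45 × √(44/2) = 0.45 × 4.690 = 2.111.
z_β = 2.111 − 2.241 = -0.130.
Power = Φ(-0.130) = 0.448.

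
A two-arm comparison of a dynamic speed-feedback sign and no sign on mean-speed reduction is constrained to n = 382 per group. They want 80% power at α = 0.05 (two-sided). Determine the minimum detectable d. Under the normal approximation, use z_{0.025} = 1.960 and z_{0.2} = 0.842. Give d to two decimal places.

For two independent groups of n = 382 each: d_min = (z_{α/2} + z_β)·√(2/n).
z-sum = 1.960 + 0.842 = 2.802.
d_min = 2.802 × √(2/382) = 2.802 × 0.0724 = 0.203.

d_min ≈ 0.20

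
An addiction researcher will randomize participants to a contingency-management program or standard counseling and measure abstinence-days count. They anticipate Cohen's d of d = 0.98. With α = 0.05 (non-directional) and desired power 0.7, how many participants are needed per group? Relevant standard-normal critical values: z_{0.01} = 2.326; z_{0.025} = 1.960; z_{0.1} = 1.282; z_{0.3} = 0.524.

n = 13 per group

For two independent groups with equal n: n = 2·((z_{α/2} + z_β) / d)².
z_{α/2} + z_β = 1.960 + 0.524 = 2.484.
n = 2 × (2.484 / 0.98)² = 2 × 2.535² = 2 × 6.42 = 12.8.
Round up to the next whole participant.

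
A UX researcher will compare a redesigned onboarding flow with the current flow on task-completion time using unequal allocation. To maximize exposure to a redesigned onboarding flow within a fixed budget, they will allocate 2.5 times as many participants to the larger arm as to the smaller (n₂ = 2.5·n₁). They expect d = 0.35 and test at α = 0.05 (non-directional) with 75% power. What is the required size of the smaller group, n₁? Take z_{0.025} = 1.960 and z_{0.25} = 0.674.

n₁ = 80

With allocation ratio k = n₂/n₁ = 2.5, Var(x̄₁−x̄₂) = σ²(1/n₁ + 1/(k·n₁)) = σ²·(k+1)/(k·n₁).
So n₁ = (1 + 1/k)·((z_{α/2} + z_β)/d)² = 1.400 × (2.634/0.35)².
n₁ = 1.400 × 56.64 = 79.3.
Round up: n₁ = 80, giving n₂ = 2.5 × 80 = 200.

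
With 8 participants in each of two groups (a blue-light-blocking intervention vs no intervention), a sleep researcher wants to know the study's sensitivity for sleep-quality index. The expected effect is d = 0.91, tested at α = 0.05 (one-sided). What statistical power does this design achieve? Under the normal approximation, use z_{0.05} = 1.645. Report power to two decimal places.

For two equal groups, power = Φ(d·√(n/2) − z_{α}).
d·√(n/2) = 0.91 × √(8/2) = 0.91 × 2.000 = 1.820.
z_β = 1.820 − 1.645 = 0.175.
Power = Φ(0.175) = 0.569.

power ≈ 0.57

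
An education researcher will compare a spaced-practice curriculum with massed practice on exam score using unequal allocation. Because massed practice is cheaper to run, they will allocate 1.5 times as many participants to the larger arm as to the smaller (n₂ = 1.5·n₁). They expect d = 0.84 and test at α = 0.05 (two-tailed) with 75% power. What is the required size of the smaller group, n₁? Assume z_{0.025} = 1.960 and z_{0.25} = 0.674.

With allocation ratio k = n₂/n₁ = 1.5, Var(x̄₁−x̄₂) = σ²(1/n₁ + 1/(k·n₁)) = σ²·(k+1)/(k·n₁).
So n₁ = (1 + 1/k)·((z_{α/2} + z_β)/d)² = 1.667 × (2.634/0.84)².
n₁ = 1.667 × 9.83 = 16.4.
Round up: n₁ = 17, giving n₂ = ⌈1.5 × 17⌉ = ⌈25.5⌉ = 26.

n₁ = 17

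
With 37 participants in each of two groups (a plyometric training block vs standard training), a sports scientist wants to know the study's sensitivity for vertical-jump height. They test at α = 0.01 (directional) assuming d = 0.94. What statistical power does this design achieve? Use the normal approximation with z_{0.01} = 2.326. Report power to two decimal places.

power ≈ 0.96

For two equal groups, power = Φ(d·√(n/2) − z_{α}).
d·√(n/2) = 0.94 × √(37/2) = 0.94 × 4.301 = 4.043.
z_β = 4.043 − 2.326 = 1.717.
Power = Φ(1.717) = 0.957.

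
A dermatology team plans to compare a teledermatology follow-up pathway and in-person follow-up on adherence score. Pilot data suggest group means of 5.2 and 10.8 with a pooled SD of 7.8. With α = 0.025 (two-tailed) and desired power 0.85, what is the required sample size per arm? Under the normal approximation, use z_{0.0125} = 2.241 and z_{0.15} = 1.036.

Cohen's d = |M₁ − M₂| / SD_pooled = |5.2 − 10.8| / 7.8 = 5.6 / 7.8 = 0.718.
For two independent groups with equal n: n = 2·((z_{α/2} + z_β) / d)².
z_{α/2} + z_β = 2.241 + 1.036 = 3.277.
n = 2 × (3.277 / 0.718)² = 2 × 4.564² = 2 × 20.83 = 41.7.
Round up to the next whole participant.

n = 42 per group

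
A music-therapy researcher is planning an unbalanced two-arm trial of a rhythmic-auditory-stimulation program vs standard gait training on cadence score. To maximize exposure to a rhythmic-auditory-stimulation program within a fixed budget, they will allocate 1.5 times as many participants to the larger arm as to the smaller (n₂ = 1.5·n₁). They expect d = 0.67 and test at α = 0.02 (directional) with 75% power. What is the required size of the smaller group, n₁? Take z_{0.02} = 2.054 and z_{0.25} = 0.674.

With allocation ratio k = n₂/n₁ = 1.5, Var(x̄₁−x̄₂) = σ²(1/n₁ + 1/(k·n₁)) = σ²·(k+1)/(k·n₁).
So n₁ = (1 + 1/k)·((z_{α} + z_β)/d)² = 1.667 × (2.728/0.67)².
n₁ = 1.667 × 16.58 = 27.6.
Round up: n₁ = 28, giving n₂ = 1.5 × 28 = 42.

n₁ = 28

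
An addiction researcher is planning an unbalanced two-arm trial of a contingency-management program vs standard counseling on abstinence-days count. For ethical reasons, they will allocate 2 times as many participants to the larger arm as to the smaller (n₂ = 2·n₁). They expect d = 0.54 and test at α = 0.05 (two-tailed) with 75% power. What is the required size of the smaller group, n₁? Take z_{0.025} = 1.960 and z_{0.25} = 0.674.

With allocation ratio k = n₂/n₁ = 2, Var(x̄₁−x̄₂) = σ²(1/n₁ + 1/(k·n₁)) = σ²·(k+1)/(k·n₁).
So n₁ = (1 + 1/k)·((z_{α/2} + z_β)/d)² = 1.500 × (2.634/0.54)².
n₁ = 1.500 × 23.79 = 35.7.
Round up: n₁ = 36, giving n₂ = 2 × 36 = 72.

n₁ = 36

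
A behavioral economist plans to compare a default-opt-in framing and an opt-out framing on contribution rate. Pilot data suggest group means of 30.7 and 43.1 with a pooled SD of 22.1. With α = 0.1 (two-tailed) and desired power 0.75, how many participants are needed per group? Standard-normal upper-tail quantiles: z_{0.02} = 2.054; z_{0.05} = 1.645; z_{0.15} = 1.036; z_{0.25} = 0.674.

Cohen's d = |M₁ − M₂| / SD_pooled = |30.7 − 43.1| / 22.1 = 12.4 / 22.1 = 0.561.
For two independent groups with equal n: n = 2·((z_{α/2} + z_β) / d)².
z_{α/2} + z_β = 1.645 + 0.674 = 2.319.
n = 2 × (2.319 / 0.561)² = 2 × 4.134² = 2 × 17.09 = 34.2.
Round up to the next whole participant.

n = 35 per group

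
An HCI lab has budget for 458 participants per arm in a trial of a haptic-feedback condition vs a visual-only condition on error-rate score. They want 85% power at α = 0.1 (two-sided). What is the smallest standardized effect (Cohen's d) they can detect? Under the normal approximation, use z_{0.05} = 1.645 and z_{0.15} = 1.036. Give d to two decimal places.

For two independent groups of n = 458 each: d_min = (z_{α/2} + z_β)·√(2/n).
z-sum = 1.645 + 1.036 = 2.681.
d_min = 2.681 × √(2/458) = 2.681 × 0.0661 = 0.177.

d_min ≈ 0.18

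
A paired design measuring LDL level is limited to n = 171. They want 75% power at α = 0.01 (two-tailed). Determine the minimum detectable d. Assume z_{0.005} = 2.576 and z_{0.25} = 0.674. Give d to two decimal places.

For a single sample (or paired design) of n = 171: d_min = (z_{α/2} + z_β)/√n.
z-sum = 2.576 + 0.674 = 3.250.
d_min = 3.250 / √171 = 3.250 / 13.077 = 0.249.

d_min ≈ 0.25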